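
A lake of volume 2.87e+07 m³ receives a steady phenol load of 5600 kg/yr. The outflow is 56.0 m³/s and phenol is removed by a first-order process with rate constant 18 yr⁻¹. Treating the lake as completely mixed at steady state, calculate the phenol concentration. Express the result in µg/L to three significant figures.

Outflow Q = 56.0 m³/s × 3.156e+07 s/yr = 1.767e+09 m³/yr.
Steady-state CSTR mass balance: W = Q·C + k·V·C, so C = W/(Q + kV).
Q + kV = 1.767e+09 + 18·2.87e+07 = 2.284e+09 m³/yr.
C = 5600/2.284e+09 = 2.452e-06 kg/m³ = 0.002452 mg/L = 2.452 µg/L.

2.45 µg/L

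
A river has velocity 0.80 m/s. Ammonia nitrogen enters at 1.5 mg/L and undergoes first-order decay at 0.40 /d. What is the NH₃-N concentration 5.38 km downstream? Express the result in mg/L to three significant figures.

Travel time t = 5.38 km / 0.80 m/s = 5380/0.80 = 6725 s = 0.07784 d.
First-order decay: C = 1.5·exp(−0.40·0.07784) = 1.5·0.9693 = 1.454 mg/L.

1.45 mg/L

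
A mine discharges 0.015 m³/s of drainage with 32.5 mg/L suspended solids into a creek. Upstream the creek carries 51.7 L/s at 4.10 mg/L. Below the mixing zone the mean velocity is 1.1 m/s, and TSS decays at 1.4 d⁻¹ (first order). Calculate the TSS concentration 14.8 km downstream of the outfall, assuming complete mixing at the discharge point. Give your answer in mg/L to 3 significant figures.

8.43 mg/L

51.7 L/s = 0.0517 m³/s.
After complete mixing, C₀ = (0.015·32.5 + 0.0517·4.1) / 0.0667 = 10.49 mg/L.
Travel time t = 1.48e+04 m / 1.1 m/s = 1.345e+04 s = 0.1557 d.
C = 10.49·exp(−1.4·0.1557) = 10.49·0.8041 = 8.433 mg/L.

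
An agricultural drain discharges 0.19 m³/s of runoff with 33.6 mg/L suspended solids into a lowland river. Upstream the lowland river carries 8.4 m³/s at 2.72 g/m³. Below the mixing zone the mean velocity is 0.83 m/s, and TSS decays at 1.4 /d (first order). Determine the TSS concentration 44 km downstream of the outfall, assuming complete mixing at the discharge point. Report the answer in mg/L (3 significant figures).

1.44 mg/L

After complete mixing, C₀ = (0.19·33.6 + 8.4·2.72) / 8.59 = 3.403 mg/L.
Travel time t = 4.4e+04 m / 0.83 m/s = 5.301e+04 s = 0.6136 d.
C = 3.403·exp(−1.4·0.6136) = 3.403·0.4236 = 1.441 mg/L.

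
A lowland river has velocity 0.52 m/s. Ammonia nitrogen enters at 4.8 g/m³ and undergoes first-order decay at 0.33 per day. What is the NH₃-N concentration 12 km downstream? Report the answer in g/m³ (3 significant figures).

Travel time t = 12 km / 0.52 m/s = 1.2e+04/0.52 = 2.308e+04 s = 0.2671 d.
First-order decay: C = 4.8·exp(−0.33·0.2671) = 4.8·0.9156 = 4.395 g/m³.

4.40 g/m³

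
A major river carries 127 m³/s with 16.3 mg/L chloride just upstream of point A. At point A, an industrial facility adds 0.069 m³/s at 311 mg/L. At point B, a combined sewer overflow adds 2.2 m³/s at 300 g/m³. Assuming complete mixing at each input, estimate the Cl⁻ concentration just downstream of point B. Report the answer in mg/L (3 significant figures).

21.3 mg/L

After input A: C = (127·16.3 + 0.069·311) / 127.1 = 16.46 mg/L.
After input B: C = (127.1·16.46 + 2.2·300) / 129.3 = 21.29 mg/L.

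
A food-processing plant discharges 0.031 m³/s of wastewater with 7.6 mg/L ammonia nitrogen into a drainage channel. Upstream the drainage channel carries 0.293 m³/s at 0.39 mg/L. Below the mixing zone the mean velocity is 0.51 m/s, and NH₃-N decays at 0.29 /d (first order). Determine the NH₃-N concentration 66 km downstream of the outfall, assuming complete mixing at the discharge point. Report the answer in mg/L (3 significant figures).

0.699 mg/L

After complete mixing, C₀ = (0.031·7.6 + 0.293·0.39) / 0.324 = 1.08 mg/L.
Travel time t = 6.6e+04 m / 0.51 m/s = 1.294e+05 s = 1.498 d.
C = 1.08·exp(−0.29·1.498) = 1.08·0.6477 = 0.6994 mg/L.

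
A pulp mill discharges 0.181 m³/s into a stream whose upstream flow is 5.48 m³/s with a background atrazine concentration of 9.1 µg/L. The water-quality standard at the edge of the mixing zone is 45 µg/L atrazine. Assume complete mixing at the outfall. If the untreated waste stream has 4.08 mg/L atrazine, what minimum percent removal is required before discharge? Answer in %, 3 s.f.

9.1 µg/L = 0.0091 mg/L.
45 µg/L = 0.045 mg/L.
Mass balance: 0.045·5.661 = 0.181·Cₑ + 5.48·0.0091.
Cₑ = (0.2547 − 0.04987) / 0.181 = 1.132 mg/L.
Required removal = 1 − 1.132/4.08 = 72.26 %.

72.3 %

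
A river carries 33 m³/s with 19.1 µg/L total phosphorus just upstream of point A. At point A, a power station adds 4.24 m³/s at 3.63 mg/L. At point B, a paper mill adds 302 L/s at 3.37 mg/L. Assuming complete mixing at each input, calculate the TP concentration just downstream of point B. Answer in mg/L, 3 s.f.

0.454 mg/L

19.1 µg/L = 0.0191 mg/L.
After input A: C = (33·0.0191 + 4.24·3.63) / 37.24 = 0.4302 mg/L.
302 L/s = 0.302 m³/s.
After input B: C = (37.24·0.4302 + 0.302·3.37) / 37.54 = 0.4539 mg/L.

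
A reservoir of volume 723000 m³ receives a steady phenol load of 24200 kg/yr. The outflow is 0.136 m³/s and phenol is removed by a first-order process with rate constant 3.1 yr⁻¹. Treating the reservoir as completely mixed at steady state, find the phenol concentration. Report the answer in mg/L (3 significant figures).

Outflow Q = 0.136 m³/s × 3.156e+07 s/yr = 4.292e+06 m³/yr.
Steady-state CSTR mass balance: W = Q·C + k·V·C, so C = W/(Q + kV).
Q + kV = 4.292e+06 + 3.1·723000 = 6.533e+06 m³/yr.
C = 24200/6.533e+06 = 0.003704 kg/m³ = 3.704 mg/L.

3.70 mg/L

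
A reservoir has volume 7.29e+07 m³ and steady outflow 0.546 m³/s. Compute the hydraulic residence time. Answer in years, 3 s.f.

4.23 yr

Q = 0.546 m³/s × 3.156e+07 s/yr = 1.723e+07 m³/yr.
Hydraulic residence time τ = V/Q = 7.29e+07/1.723e+07 = 4.231 yr.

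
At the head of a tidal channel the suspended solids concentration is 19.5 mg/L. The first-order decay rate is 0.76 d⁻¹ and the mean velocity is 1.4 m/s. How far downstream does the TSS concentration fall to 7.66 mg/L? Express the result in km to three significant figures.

149 km

From C = C₀·e^(−kt), t = ln(C₀/C)/k = ln(19.5/7.66)/0.76 = 0.9344/0.76 = 1.229 d.
Distance = v·t = 1.4 m/s × 1.062e+05 s = 1.487e+05 m = 148.7 km.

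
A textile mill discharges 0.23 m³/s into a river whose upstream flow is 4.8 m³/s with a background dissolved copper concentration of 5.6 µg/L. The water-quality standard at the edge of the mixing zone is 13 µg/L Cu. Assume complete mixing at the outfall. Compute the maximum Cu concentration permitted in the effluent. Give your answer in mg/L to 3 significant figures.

0.167 mg/L

5.6 µg/L = 0.0056 mg/L.
13 µg/L = 0.013 mg/L.
Mass balance: 0.013·5.03 = 0.23·Cₑ + 4.8·0.0056.
Cₑ = (0.06539 − 0.02688) / 0.23 = 0.1674 mg/L.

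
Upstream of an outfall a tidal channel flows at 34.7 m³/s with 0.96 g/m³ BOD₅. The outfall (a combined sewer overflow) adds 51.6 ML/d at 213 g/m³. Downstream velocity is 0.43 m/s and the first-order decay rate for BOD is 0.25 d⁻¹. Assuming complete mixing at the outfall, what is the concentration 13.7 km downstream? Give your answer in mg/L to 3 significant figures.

51.6 ML/d = 0.5972 m³/s.
After complete mixing, C₀ = (0.5972·213 + 34.7·0.96) / 35.3 = 4.548 mg/L.
Travel time t = 1.37e+04 m / 0.43 m/s = 3.186e+04 s = 0.3688 d.
C = 4.548·exp(−0.25·0.3688) = 4.548·0.9119 = 4.147 mg/L.

4.15 mg/L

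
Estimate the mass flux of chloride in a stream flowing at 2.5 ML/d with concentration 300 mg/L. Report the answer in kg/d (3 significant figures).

2.5 ML/d = 0.02894 m³/s.
Mass flux = Q·C = 0.02894 m³/s × 300 g/m³ = 8.681 g/s.
= 8.681 g/s × 86.4 = 750 kg/d.

750 kg/d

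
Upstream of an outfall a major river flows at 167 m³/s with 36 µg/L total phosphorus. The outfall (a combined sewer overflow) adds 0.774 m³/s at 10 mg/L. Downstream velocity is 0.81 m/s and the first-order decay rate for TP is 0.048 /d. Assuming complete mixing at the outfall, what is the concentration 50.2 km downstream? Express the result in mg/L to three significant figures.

0.0792 mg/L

36 µg/L = 0.036 mg/L.
After complete mixing, C₀ = (0.774·10 + 167·0.036) / 167.8 = 0.08197 mg/L.
Travel time t = 5.02e+04 m / 0.81 m/s = 6.198e+04 s = 0.7173 d.
C = 0.08197·exp(−0.048·0.7173) = 0.08197·0.9662 = 0.07919 mg/L.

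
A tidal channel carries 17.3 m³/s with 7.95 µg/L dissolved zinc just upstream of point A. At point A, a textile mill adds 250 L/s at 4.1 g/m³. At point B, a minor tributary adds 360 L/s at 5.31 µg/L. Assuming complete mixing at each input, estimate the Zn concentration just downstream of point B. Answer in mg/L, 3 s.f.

7.95 µg/L = 0.00795 mg/L.
250 L/s = 0.25 m³/s.
After input A: C = (17.3·0.00795 + 0.25·4.1) / 17.55 = 0.06624 mg/L.
360 L/s = 0.36 m³/s.
5.31 µg/L = 0.00531 mg/L.
After input B: C = (17.55·0.06624 + 0.36·0.00531) / 17.91 = 0.06502 mg/L.

0.0650 mg/L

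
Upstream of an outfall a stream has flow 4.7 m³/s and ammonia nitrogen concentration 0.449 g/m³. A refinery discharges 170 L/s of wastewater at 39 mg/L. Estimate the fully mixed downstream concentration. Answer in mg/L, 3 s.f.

1.79 mg/L

170 L/s = 0.17 m³/s.
Flow-weighted mixing gives C = (0.17·39 + 4.7·0.449) / (0.17 + 4.7) = 8.74/4.87 = 1.795 mg/L.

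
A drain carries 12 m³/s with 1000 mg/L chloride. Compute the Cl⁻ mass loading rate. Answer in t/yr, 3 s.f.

379000 t/yr

Mass flux = Q·C = 12 m³/s × 1000 g/m³ = 1.2e+04 g/s.
= 1.2e+04 g/s × 31.56 = 3.787e+05 t/yr.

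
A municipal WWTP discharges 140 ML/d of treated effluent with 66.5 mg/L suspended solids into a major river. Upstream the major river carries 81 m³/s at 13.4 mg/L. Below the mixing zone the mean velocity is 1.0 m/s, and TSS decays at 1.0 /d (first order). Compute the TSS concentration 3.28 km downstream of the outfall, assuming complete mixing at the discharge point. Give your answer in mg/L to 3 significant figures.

13.9 mg/L

140 ML/d = 1.62 m³/s.
After complete mixing, C₀ = (1.62·66.5 + 81·13.4) / 82.62 = 14.44 mg/L.
Travel time t = 3280 m / 1.0 m/s = 3280 s = 0.03796 d.
C = 14.44·exp(−1.0·0.03796) = 14.44·0.9627 = 13.9 mg/L.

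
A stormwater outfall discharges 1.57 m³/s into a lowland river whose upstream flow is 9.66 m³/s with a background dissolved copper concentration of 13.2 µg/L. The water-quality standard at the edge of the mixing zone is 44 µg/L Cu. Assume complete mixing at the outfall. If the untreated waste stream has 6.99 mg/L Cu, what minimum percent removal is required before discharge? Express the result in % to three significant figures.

13.2 µg/L = 0.0132 mg/L.
44 µg/L = 0.044 mg/L.
Mass balance: 0.044·11.23 = 1.57·Cₑ + 9.66·0.0132.
Cₑ = (0.4941 − 0.1275) / 1.57 = 0.2335 mg/L.
Required removal = 1 − 0.2335/6.99 = 96.66 %.

96.7 %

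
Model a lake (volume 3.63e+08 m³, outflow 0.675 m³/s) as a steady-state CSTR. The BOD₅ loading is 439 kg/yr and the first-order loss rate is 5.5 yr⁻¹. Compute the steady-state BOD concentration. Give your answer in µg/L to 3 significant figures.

0.218 µg/L

Outflow Q = 0.675 m³/s × 3.156e+07 s/yr = 2.13e+07 m³/yr.
Steady-state CSTR mass balance: W = Q·C + k·V·C, so C = W/(Q + kV).
Q + kV = 2.13e+07 + 5.5·3.63e+08 = 2.018e+09 m³/yr.
C = 439/2.018e+09 = 2.176e-07 kg/m³ = 0.0002176 mg/L = 0.2176 µg/L.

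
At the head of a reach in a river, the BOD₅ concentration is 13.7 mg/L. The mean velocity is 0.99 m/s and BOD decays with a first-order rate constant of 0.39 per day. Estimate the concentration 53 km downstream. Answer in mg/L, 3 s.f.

Travel time t = 53 km / 0.99 m/s = 5.3e+04/0.99 = 5.354e+04 s = 0.6196 d.
First-order decay: C = 13.7·exp(−0.39·0.6196) = 13.7·0.7853 = 10.76 mg/L.

10.8 mg/L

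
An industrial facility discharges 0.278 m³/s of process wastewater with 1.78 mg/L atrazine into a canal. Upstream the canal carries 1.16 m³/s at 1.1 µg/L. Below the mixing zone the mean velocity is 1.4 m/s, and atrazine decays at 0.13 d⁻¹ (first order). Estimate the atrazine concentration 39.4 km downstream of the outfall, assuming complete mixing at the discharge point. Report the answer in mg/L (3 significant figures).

1.1 µg/L = 0.0011 mg/L.
After complete mixing, C₀ = (0.278·1.78 + 1.16·0.0011) / 1.438 = 0.345 mg/L.
Travel time t = 3.94e+04 m / 1.4 m/s = 2.814e+04 s = 0.3257 d.
C = 0.345·exp(−0.13·0.3257) = 0.345·0.9585 = 0.3307 mg/L.

0.331 mg/L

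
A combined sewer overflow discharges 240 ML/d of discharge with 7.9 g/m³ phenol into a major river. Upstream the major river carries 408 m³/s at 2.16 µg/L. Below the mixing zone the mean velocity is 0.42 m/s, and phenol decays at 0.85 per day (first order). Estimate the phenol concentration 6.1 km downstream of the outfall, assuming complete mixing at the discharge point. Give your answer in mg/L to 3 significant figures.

0.0482 mg/L

240 ML/d = 2.778 m³/s.
2.16 µg/L = 0.00216 mg/L.
After complete mixing, C₀ = (2.778·7.9 + 408·0.00216) / 410.8 = 0.05557 mg/L.
Travel time t = 6100 m / 0.42 m/s = 1.452e+04 s = 0.1681 d.
C = 0.05557·exp(−0.85·0.1681) = 0.05557·0.8669 = 0.04817 mg/L.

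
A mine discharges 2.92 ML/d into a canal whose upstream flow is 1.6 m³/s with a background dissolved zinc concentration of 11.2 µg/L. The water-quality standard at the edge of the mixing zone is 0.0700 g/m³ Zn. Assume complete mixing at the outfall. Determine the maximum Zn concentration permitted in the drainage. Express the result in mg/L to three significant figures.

2.92 ML/d = 0.0338 m³/s.
11.2 µg/L = 0.0112 mg/L.
Mass balance: 0.07·1.634 = 0.0338·Cₑ + 1.6·0.0112.
Cₑ = (0.1144 − 0.01792) / 0.0338 = 2.854 mg/L.

2.85 mg/L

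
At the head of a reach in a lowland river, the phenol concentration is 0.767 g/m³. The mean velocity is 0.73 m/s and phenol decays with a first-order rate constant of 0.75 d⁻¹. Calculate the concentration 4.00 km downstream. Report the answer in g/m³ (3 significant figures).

0.731 g/m³

Travel time t = 4.00 km / 0.73 m/s = 4000/0.73 = 5479 s = 0.06342 d.
First-order decay: C = 0.767·exp(−0.75·0.06342) = 0.767·0.9535 = 0.7314 g/m³.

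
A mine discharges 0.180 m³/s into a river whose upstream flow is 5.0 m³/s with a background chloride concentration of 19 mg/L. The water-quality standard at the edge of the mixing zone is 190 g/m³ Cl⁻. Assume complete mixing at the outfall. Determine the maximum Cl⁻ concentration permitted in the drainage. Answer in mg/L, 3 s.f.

Mass balance: 190·5.18 = 0.18·Cₑ + 5·19.
Cₑ = (984.2 − 95) / 0.18 = 4940 mg/L.

4940 mg/L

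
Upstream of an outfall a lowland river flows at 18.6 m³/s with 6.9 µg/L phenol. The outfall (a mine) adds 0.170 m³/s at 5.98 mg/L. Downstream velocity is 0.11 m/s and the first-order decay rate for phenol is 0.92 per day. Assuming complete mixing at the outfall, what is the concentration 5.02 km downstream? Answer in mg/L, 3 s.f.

6.9 µg/L = 0.0069 mg/L.
After complete mixing, C₀ = (0.17·5.98 + 18.6·0.0069) / 18.77 = 0.061 mg/L.
Travel time t = 5020 m / 0.11 m/s = 4.564e+04 s = 0.5282 d.
C = 0.061·exp(−0.92·0.5282) = 0.061·0.6151 = 0.03752 mg/L.

0.0375 mg/L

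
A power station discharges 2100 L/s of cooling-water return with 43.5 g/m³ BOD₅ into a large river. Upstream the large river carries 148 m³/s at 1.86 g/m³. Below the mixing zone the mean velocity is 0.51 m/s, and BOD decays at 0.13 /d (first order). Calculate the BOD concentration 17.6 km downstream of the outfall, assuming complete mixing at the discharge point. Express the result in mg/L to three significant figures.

2.32 mg/L

2100 L/s = 2.1 m³/s.
After complete mixing, C₀ = (2.1·43.5 + 148·1.86) / 150.1 = 2.443 mg/L.
Travel time t = 1.76e+04 m / 0.51 m/s = 3.451e+04 s = 0.3994 d.
C = 2.443·exp(−0.13·0.3994) = 2.443·0.9494 = 2.319 mg/L.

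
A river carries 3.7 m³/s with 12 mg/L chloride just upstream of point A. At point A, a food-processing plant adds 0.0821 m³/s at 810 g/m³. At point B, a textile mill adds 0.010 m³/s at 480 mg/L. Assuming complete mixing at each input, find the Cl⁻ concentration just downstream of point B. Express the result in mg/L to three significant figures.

30.5 mg/L

After input A: C = (3.7·12 + 0.0821·810) / 3.782 = 29.32 mg/L.
After input B: C = (3.782·29.32 + 0.01·480) / 3.792 = 30.51 mg/L.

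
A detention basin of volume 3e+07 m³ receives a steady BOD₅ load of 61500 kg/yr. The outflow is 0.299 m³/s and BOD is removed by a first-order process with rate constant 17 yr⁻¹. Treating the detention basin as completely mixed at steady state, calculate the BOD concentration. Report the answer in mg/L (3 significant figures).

Outflow Q = 0.299 m³/s × 3.156e+07 s/yr = 9.436e+06 m³/yr.
Steady-state CSTR mass balance: W = Q·C + k·V·C, so C = W/(Q + kV).
Q + kV = 9.436e+06 + 17·3e+07 = 5.194e+08 m³/yr.
C = 61500/5.194e+08 = 0.0001184 kg/m³ = 0.1184 mg/L.

0.118 mg/L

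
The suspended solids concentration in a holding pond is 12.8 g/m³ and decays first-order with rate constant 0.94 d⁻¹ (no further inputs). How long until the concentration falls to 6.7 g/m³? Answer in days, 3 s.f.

0.689 d

t = ln(C₀/C)/k = ln(12.8/6.7)/0.94 = 0.6473/0.94 = 0.6887 d.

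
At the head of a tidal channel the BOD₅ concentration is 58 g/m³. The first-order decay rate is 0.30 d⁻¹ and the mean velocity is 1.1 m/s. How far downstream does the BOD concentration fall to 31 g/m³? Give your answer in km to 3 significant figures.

198 km

From C = C₀·e^(−kt), t = ln(C₀/C)/k = ln(58/31)/0.30 = 0.6265/0.30 = 2.088 d.
Distance = v·t = 1.1 m/s × 1.804e+05 s = 1.985e+05 m = 198.5 km.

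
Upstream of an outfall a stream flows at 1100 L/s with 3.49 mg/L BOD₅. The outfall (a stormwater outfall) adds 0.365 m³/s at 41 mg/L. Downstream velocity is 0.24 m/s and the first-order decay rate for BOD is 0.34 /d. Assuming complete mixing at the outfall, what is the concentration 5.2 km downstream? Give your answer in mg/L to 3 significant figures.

1100 L/s = 1.1 m³/s.
After complete mixing, C₀ = (0.365·41 + 1.1·3.49) / 1.465 = 12.84 mg/L.
Travel time t = 5200 m / 0.24 m/s = 2.167e+04 s = 0.2508 d.
C = 12.84·exp(−0.34·0.2508) = 12.84·0.9183 = 11.79 mg/L.

11.8 mg/L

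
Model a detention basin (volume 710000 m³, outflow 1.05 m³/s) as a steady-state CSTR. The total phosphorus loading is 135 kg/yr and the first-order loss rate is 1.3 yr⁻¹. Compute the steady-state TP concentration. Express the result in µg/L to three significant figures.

3.96 µg/L

Outflow Q = 1.05 m³/s × 3.156e+07 s/yr = 3.314e+07 m³/yr.
Steady-state CSTR mass balance: W = Q·C + k·V·C, so C = W/(Q + kV).
Q + kV = 3.314e+07 + 1.3·710000 = 3.406e+07 m³/yr.
C = 135/3.406e+07 = 3.964e-06 kg/m³ = 0.003964 mg/L = 3.964 µg/L.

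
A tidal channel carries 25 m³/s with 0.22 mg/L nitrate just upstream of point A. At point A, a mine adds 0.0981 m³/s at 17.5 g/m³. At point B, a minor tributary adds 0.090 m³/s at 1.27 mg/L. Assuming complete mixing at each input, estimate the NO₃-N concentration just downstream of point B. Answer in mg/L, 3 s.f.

0.291 mg/L

After input A: C = (25·0.22 + 0.0981·17.5) / 25.1 = 0.2875 mg/L.
After input B: C = (25.1·0.2875 + 0.09·1.27) / 25.19 = 0.2911 mg/L.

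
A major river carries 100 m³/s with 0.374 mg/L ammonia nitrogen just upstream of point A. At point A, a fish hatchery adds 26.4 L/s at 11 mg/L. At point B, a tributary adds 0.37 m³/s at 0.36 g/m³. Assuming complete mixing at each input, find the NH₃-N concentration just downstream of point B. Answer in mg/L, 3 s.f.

0.377 mg/L

26.4 L/s = 0.0264 m³/s.
After input A: C = (100·0.374 + 0.0264·11) / 100 = 0.3768 mg/L.
After input B: C = (100·0.3768 + 0.37·0.36) / 100.4 = 0.3767 mg/L.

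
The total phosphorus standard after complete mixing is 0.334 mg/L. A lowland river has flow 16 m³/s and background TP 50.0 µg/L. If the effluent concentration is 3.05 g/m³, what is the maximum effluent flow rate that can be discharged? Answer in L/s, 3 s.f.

1670 L/s

50.0 µg/L = 0.05 mg/L.
Mass balance at complete mixing: C_std·(Q_w + Q_r) = Q_w·C_e + Q_r·C_b.
Rearranging, Q_w = Q_r·(C_std − C_b)/(C_e − C_std) = 16·(0.334 − 0.05) / (3.05 − 0.334) = 1.673 m³/s.
= 1673 L/s.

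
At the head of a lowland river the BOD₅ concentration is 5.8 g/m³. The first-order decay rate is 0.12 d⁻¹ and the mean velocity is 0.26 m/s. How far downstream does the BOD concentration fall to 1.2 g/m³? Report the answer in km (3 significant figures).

295 km

From C = C₀·e^(−kt), t = ln(C₀/C)/k = ln(5.8/1.2)/0.12 = 1.576/0.12 = 13.13 d.
Distance = v·t = 0.26 m/s × 1.134e+06 s = 2.949e+05 m = 294.9 km.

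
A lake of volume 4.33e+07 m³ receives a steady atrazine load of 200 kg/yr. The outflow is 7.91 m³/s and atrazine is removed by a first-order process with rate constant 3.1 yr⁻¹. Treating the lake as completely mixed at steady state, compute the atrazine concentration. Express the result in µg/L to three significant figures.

0.521 µg/L

Outflow Q = 7.91 m³/s × 3.156e+07 s/yr = 2.496e+08 m³/yr.
Steady-state CSTR mass balance: W = Q·C + k·V·C, so C = W/(Q + kV).
Q + kV = 2.496e+08 + 3.1·4.33e+07 = 3.839e+08 m³/yr.
C = 200/3.839e+08 = 5.21e-07 kg/m³ = 0.000521 mg/L = 0.521 µg/L.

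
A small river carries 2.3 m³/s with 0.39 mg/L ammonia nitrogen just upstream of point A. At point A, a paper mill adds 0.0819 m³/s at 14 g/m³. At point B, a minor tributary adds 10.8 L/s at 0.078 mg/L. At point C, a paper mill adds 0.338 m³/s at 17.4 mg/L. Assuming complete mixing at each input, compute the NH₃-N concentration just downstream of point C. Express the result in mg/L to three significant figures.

2.90 mg/L

After input A: C = (2.3·0.39 + 0.0819·14) / 2.382 = 0.858 mg/L.
10.8 L/s = 0.0108 m³/s.
After input B: C = (2.382·0.858 + 0.0108·0.078) / 2.393 = 0.8544 mg/L.
After input C: C = (2.393·0.8544 + 0.338·17.4) / 2.731 = 2.902 mg/L.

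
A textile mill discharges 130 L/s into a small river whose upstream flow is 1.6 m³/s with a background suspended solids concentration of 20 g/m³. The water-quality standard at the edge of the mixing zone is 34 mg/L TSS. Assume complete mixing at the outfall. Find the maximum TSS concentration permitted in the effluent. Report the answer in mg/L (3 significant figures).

130 L/s = 0.13 m³/s.
Mass balance: 34·1.73 = 0.13·Cₑ + 1.6·20.
Cₑ = (58.82 − 32) / 0.13 = 206.3 mg/L.

206 mg/L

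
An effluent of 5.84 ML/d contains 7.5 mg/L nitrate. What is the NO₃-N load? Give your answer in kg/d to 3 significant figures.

43.8 kg/d

5.84 ML/d = 0.06759 m³/s.
Mass flux = Q·C = 0.06759 m³/s × 7.5 g/m³ = 0.5069 g/s.
= 0.5069 g/s × 86.4 = 43.8 kg/d.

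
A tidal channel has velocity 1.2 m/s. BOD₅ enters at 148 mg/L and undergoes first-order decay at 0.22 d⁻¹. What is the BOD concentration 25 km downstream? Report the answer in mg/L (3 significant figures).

140 mg/L

Travel time t = 25 km / 1.2 m/s = 2.5e+04/1.2 = 2.083e+04 s = 0.2411 d.
First-order decay: C = 148·exp(−0.22·0.2411) = 148·0.9483 = 140.4 mg/L.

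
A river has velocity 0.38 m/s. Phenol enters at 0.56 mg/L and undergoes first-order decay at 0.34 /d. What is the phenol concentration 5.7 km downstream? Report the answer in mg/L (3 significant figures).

0.528 mg/L

Travel time t = 5.7 km / 0.38 m/s = 5700/0.38 = 1.5e+04 s = 0.1736 d.
First-order decay: C = 0.56·exp(−0.34·0.1736) = 0.56·0.9427 = 0.5279 mg/L.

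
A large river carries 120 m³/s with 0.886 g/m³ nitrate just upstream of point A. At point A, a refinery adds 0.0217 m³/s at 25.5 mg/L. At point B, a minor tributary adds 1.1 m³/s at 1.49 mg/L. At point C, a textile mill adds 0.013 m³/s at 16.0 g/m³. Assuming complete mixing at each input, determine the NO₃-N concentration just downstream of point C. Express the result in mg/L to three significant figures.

After input A: C = (120·0.886 + 0.0217·25.5) / 120 = 0.8905 mg/L.
After input B: C = (120·0.8905 + 1.1·1.49) / 121.1 = 0.8959 mg/L.
After input C: C = (121.1·0.8959 + 0.013·16) / 121.1 = 0.8975 mg/L.

0.898 mg/L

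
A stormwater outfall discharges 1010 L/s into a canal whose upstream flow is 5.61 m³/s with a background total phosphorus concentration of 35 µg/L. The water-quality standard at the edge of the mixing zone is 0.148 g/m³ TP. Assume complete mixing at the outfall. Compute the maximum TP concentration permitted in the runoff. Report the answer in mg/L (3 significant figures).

0.776 mg/L

1010 L/s = 1.01 m³/s.
35 µg/L = 0.035 mg/L.
Mass balance: 0.148·6.62 = 1.01·Cₑ + 5.61·0.035.
Cₑ = (0.9798 − 0.1964) / 1.01 = 0.7757 mg/L.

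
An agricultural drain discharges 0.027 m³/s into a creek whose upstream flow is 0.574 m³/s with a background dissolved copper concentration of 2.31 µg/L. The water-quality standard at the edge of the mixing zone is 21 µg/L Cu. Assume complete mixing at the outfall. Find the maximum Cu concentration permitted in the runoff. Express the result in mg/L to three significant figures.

0.418 mg/L

2.31 µg/L = 0.00231 mg/L.
21 µg/L = 0.021 mg/L.
Mass balance: 0.021·0.601 = 0.027·Cₑ + 0.574·0.00231.
Cₑ = (0.01262 − 0.001326) / 0.027 = 0.4183 mg/L.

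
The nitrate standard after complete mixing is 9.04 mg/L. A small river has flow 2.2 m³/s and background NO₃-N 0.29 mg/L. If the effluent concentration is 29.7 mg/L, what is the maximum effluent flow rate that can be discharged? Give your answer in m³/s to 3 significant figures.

Mass balance at complete mixing: C_std·(Q_w + Q_r) = Q_w·C_e + Q_r·C_b.
Rearranging, Q_w = Q_r·(C_std − C_b)/(C_e − C_std) = 2.2·(9.04 − 0.29) / (29.7 − 9.04) = 0.9318 m³/s.

0.932 m³/s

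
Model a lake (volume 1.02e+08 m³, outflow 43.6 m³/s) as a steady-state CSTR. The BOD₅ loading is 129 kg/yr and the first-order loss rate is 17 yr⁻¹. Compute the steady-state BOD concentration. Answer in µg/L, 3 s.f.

Outflow Q = 43.6 m³/s × 3.156e+07 s/yr = 1.376e+09 m³/yr.
Steady-state CSTR mass balance: W = Q·C + k·V·C, so C = W/(Q + kV).
Q + kV = 1.376e+09 + 17·1.02e+08 = 3.11e+09 m³/yr.
C = 129/3.11e+09 = 4.148e-08 kg/m³ = 4.148e-05 mg/L = 0.04148 µg/L.

0.0415 µg/L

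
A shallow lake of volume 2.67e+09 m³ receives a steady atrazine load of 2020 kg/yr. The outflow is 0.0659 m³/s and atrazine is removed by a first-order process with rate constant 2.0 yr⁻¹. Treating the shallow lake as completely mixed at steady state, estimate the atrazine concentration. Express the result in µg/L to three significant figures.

Outflow Q = 0.0659 m³/s × 3.156e+07 s/yr = 2.08e+06 m³/yr.
Steady-state CSTR mass balance: W = Q·C + k·V·C, so C = W/(Q + kV).
Q + kV = 2.08e+06 + 2.0·2.67e+09 = 5.342e+09 m³/yr.
C = 2020/5.342e+09 = 3.781e-07 kg/m³ = 0.0003781 mg/L = 0.3781 µg/L.

0.378 µg/L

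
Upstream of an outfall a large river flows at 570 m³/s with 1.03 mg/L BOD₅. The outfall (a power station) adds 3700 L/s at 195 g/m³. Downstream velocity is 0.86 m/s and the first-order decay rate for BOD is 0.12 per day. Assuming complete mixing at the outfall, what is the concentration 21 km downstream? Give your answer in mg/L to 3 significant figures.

2.20 mg/L

3700 L/s = 3.7 m³/s.
After complete mixing, C₀ = (3.7·195 + 570·1.03) / 573.7 = 2.281 mg/L.
Travel time t = 2.1e+04 m / 0.86 m/s = 2.442e+04 s = 0.2826 d.
C = 2.281·exp(−0.12·0.2826) = 2.281·0.9667 = 2.205 mg/L.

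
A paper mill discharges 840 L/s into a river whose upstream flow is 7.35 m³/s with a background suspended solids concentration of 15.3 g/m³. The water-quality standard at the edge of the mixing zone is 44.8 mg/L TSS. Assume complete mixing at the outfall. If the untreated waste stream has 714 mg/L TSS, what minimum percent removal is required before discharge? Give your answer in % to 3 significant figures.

840 L/s = 0.84 m³/s.
Mass balance: 44.8·8.19 = 0.84·Cₑ + 7.35·15.3.
Cₑ = (366.9 − 112.5) / 0.84 = 302.9 mg/L.
Required removal = 1 − 302.9/714 = 57.57 %.

57.6 %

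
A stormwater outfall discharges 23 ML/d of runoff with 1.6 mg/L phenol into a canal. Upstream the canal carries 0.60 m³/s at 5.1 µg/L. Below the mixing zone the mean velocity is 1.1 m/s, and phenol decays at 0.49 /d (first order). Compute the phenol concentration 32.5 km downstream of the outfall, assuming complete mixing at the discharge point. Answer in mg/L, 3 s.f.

23 ML/d = 0.2662 m³/s.
5.1 µg/L = 0.0051 mg/L.
After complete mixing, C₀ = (0.2662·1.6 + 0.6·0.0051) / 0.8662 = 0.4952 mg/L.
Travel time t = 3.25e+04 m / 1.1 m/s = 2.955e+04 s = 0.342 d.
C = 0.4952·exp(−0.49·0.342) = 0.4952·0.8457 = 0.4188 mg/L.

0.419 mg/L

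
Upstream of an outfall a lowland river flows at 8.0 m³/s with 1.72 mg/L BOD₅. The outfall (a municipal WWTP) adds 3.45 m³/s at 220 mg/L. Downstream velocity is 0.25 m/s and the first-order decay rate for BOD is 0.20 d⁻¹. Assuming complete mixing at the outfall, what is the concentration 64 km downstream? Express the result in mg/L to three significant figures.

After complete mixing, C₀ = (3.45·220 + 8·1.72) / 11.45 = 67.49 mg/L.
Travel time t = 6.4e+04 m / 0.25 m/s = 2.56e+05 s = 2.963 d.
C = 67.49·exp(−0.20·2.963) = 67.49·0.5529 = 37.31 mg/L.

37.3 mg/L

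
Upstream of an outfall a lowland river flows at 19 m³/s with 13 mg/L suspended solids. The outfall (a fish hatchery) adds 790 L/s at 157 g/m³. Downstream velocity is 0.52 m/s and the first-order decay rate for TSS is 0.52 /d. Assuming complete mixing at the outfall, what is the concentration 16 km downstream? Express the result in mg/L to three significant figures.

790 L/s = 0.79 m³/s.
After complete mixing, C₀ = (0.79·157 + 19·13) / 19.79 = 18.75 mg/L.
Travel time t = 1.6e+04 m / 0.52 m/s = 3.077e+04 s = 0.3561 d.
C = 18.75·exp(−0.52·0.3561) = 18.75·0.831 = 15.58 mg/L.

15.6 mg/L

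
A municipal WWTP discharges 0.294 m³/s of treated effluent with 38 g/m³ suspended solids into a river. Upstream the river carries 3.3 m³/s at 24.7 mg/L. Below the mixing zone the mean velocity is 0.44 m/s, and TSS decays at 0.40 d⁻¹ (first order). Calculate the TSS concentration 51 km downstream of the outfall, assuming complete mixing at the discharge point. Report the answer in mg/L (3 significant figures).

After complete mixing, C₀ = (0.294·38 + 3.3·24.7) / 3.594 = 25.79 mg/L.
Travel time t = 5.1e+04 m / 0.44 m/s = 1.159e+05 s = 1.342 d.
C = 25.79·exp(−0.40·1.342) = 25.79·0.5847 = 15.08 mg/L.

15.1 mg/L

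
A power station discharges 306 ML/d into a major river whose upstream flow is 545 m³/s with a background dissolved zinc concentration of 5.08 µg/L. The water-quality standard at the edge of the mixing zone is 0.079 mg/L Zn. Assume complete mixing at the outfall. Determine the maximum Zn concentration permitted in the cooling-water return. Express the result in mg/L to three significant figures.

306 ML/d = 3.542 m³/s.
5.08 µg/L = 0.00508 mg/L.
Mass balance: 0.079·548.5 = 3.542·Cₑ + 545·0.00508.
Cₑ = (43.33 − 2.769) / 3.542 = 11.45 mg/L.

11.5 mg/L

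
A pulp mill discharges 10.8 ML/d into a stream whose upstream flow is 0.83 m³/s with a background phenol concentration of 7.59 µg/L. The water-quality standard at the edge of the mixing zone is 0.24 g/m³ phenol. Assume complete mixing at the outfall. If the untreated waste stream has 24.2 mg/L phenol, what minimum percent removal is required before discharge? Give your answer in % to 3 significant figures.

92.6 %

10.8 ML/d = 0.125 m³/s.
7.59 µg/L = 0.00759 mg/L.
Mass balance: 0.24·0.955 = 0.125·Cₑ + 0.83·0.00759.
Cₑ = (0.2292 − 0.0063) / 0.125 = 1.783 mg/L.
Required removal = 1 − 1.783/24.2 = 92.63 %.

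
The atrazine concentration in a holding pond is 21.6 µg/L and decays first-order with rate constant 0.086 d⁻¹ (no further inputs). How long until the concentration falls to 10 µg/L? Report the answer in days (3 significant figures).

t = ln(C₀/C)/k = ln(21.6/10)/0.086 = 0.7701/0.086 = 8.955 d.

8.95 d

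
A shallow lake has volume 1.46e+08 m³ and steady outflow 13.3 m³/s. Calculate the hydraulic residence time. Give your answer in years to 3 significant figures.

Q = 13.3 m³/s × 3.156e+07 s/yr = 4.197e+08 m³/yr.
Hydraulic residence time τ = V/Q = 1.46e+08/4.197e+08 = 0.3479 yr.

0.348 yr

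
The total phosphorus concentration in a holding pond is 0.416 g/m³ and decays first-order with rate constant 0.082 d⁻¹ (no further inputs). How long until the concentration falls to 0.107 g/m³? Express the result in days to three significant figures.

t = ln(C₀/C)/k = ln(0.416/0.107)/0.082 = 1.358/0.082 = 16.56 d.

16.6 d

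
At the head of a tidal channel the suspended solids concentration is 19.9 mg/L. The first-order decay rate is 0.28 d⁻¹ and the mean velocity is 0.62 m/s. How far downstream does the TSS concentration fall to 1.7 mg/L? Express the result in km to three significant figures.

471 km

From C = C₀·e^(−kt), t = ln(C₀/C)/k = ln(19.9/1.7)/0.28 = 2.46/0.28 = 8.786 d.
Distance = v·t = 0.62 m/s × 7.591e+05 s = 4.707e+05 m = 470.7 km.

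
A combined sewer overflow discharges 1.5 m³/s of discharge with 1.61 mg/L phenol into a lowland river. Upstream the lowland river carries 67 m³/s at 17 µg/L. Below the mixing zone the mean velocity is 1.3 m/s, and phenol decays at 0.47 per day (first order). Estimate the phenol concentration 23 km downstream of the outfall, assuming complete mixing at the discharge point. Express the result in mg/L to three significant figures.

0.0471 mg/L

17 µg/L = 0.017 mg/L.
After complete mixing, C₀ = (1.5·1.61 + 67·0.017) / 68.5 = 0.05188 mg/L.
Travel time t = 2.3e+04 m / 1.3 m/s = 1.769e+04 s = 0.2048 d.
C = 0.05188·exp(−0.47·0.2048) = 0.05188·0.9082 = 0.04712 mg/L.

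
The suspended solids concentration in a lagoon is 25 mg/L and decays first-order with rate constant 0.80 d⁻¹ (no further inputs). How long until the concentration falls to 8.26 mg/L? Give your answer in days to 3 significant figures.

t = ln(C₀/C)/k = ln(25/8.26)/0.80 = 1.107/0.80 = 1.384 d.

1.38 d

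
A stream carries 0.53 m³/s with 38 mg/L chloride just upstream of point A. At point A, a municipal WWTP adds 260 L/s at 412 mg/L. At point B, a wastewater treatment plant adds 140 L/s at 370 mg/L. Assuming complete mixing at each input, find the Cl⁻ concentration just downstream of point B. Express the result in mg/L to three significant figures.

193 mg/L

260 L/s = 0.26 m³/s.
After input A: C = (0.53·38 + 0.26·412) / 0.79 = 161.1 mg/L.
140 L/s = 0.14 m³/s.
After input B: C = (0.79·161.1 + 0.14·370) / 0.93 = 192.5 mg/L.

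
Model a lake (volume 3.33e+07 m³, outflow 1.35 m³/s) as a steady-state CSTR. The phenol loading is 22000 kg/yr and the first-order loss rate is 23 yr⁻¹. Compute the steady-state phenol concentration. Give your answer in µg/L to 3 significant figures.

27.2 µg/L

Outflow Q = 1.35 m³/s × 3.156e+07 s/yr = 4.26e+07 m³/yr.
Steady-state CSTR mass balance: W = Q·C + k·V·C, so C = W/(Q + kV).
Q + kV = 4.26e+07 + 23·3.33e+07 = 8.085e+08 m³/yr.
C = 22000/8.085e+08 = 2.721e-05 kg/m³ = 0.02721 mg/L = 27.21 µg/L.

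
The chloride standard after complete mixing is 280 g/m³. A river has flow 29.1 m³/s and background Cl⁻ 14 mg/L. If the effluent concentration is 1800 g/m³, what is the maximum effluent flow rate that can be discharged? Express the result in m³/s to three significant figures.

Mass balance at complete mixing: C_std·(Q_w + Q_r) = Q_w·C_e + Q_r·C_b.
Rearranging, Q_w = Q_r·(C_std − C_b)/(C_e − C_std) = 29.1·(280 − 14) / (1800 − 280) = 5.093 m³/s.

5.09 m³/s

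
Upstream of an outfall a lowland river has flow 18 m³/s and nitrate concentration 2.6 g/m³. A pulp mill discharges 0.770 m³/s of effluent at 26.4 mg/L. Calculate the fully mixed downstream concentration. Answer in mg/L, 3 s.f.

Flow-weighted mixing gives C = (0.77·26.4 + 18·2.6) / (0.77 + 18) = 67.13/18.77 = 3.576 mg/L.

3.58 mg/L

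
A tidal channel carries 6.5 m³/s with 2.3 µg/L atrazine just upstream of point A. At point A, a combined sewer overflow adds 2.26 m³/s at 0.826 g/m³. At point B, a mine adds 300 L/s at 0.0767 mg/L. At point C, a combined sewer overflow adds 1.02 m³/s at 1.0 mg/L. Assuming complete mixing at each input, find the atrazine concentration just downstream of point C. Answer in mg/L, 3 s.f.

0.290 mg/L

2.3 µg/L = 0.0023 mg/L.
After input A: C = (6.5·0.0023 + 2.26·0.826) / 8.76 = 0.2148 mg/L.
300 L/s = 0.3 m³/s.
After input B: C = (8.76·0.2148 + 0.3·0.0767) / 9.06 = 0.2102 mg/L.
After input C: C = (9.06·0.2102 + 1.02·1) / 10.08 = 0.2902 mg/L.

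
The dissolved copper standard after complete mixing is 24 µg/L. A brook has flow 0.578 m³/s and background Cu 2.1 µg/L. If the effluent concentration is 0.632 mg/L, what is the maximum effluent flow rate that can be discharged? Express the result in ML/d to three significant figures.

1.80 ML/d

2.1 µg/L = 0.0021 mg/L.
24 µg/L = 0.024 mg/L.
Mass balance at complete mixing: C_std·(Q_w + Q_r) = Q_w·C_e + Q_r·C_b.
Rearranging, Q_w = Q_r·(C_std − C_b)/(C_e − C_std) = 0.578·(0.024 − 0.0021) / (0.632 − 0.024) = 0.02082 m³/s.
= 1.799 ML/d.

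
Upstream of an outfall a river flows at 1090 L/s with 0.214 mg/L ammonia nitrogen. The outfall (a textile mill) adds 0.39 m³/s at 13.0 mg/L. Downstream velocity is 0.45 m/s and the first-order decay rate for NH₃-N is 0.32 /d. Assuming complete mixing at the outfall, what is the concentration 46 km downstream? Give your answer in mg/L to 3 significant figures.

2.45 mg/L

1090 L/s = 1.09 m³/s.
After complete mixing, C₀ = (0.39·13 + 1.09·0.214) / 1.48 = 3.583 mg/L.
Travel time t = 4.6e+04 m / 0.45 m/s = 1.022e+05 s = 1.183 d.
C = 3.583·exp(−0.32·1.183) = 3.583·0.6848 = 2.454 mg/L.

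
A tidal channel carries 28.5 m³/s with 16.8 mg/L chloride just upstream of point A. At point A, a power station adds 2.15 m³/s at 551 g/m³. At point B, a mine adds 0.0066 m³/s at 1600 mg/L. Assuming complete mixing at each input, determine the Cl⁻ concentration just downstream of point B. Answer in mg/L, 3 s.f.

54.6 mg/L

After input A: C = (28.5·16.8 + 2.15·551) / 30.65 = 54.27 mg/L.
After input B: C = (30.65·54.27 + 0.0066·1600) / 30.66 = 54.61 mg/L.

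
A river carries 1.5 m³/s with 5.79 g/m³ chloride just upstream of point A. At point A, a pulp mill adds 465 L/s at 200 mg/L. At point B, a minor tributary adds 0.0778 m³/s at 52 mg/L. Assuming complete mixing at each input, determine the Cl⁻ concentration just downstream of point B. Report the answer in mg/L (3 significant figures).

51.8 mg/L

465 L/s = 0.465 m³/s.
After input A: C = (1.5·5.79 + 0.465·200) / 1.965 = 51.75 mg/L.
After input B: C = (1.965·51.75 + 0.0778·52) / 2.043 = 51.76 mg/L.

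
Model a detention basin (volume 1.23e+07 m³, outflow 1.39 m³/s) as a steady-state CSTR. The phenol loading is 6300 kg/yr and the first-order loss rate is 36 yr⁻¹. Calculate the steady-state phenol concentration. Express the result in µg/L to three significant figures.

Outflow Q = 1.39 m³/s × 3.156e+07 s/yr = 4.387e+07 m³/yr.
Steady-state CSTR mass balance: W = Q·C + k·V·C, so C = W/(Q + kV).
Q + kV = 4.387e+07 + 36·1.23e+07 = 4.867e+08 m³/yr.
C = 6300/4.867e+08 = 1.295e-05 kg/m³ = 0.01295 mg/L = 12.95 µg/L.

12.9 µg/L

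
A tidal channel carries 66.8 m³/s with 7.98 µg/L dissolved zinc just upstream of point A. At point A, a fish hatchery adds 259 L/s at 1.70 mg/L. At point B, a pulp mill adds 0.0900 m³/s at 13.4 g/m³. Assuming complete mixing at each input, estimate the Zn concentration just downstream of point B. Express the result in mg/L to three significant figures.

0.0325 mg/L

7.98 µg/L = 0.00798 mg/L.
259 L/s = 0.259 m³/s.
After input A: C = (66.8·0.00798 + 0.259·1.7) / 67.06 = 0.01452 mg/L.
After input B: C = (67.06·0.01452 + 0.09·13.4) / 67.15 = 0.03246 mg/L.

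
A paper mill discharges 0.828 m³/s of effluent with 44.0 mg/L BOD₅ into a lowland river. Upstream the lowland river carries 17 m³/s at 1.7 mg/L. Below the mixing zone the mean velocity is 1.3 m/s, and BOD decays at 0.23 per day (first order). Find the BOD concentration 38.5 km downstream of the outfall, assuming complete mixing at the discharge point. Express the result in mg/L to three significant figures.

3.39 mg/L

After complete mixing, C₀ = (0.828·44 + 17·1.7) / 17.83 = 3.665 mg/L.
Travel time t = 3.85e+04 m / 1.3 m/s = 2.962e+04 s = 0.3428 d.
C = 3.665·exp(−0.23·0.3428) = 3.665·0.9242 = 3.387 mg/L.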